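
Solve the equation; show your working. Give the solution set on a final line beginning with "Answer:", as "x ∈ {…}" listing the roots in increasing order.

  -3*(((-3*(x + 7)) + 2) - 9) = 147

Step 1. [-3*(((-3*(x + 7)) + 2) - 9) = 147] leading coefficient -3: divide by -3. So div: ((-3*(x + 7)) + 2) - 9 = -49.
Step 2. [((-3*(x + 7)) + 2) - 9 = -49] 9 comes off first (add 9). So sub: (-3*(x + 7)) + 2 = -40.
Step 3. [(-3*(x + 7)) + 2 = -40] subtract 2: x sits inside (… + 2), so sub: -3*(x + 7) = -42.
Step 4. [-3*(x + 7) = -42] -3·(inner) — divide through by -3 ⇒ div: x + 7 = 14.
Step 5. [x + 7 = 14] +7 is outermost — subtract 7 both sides, so sub: x = 7.

Answer: x ∈ {7}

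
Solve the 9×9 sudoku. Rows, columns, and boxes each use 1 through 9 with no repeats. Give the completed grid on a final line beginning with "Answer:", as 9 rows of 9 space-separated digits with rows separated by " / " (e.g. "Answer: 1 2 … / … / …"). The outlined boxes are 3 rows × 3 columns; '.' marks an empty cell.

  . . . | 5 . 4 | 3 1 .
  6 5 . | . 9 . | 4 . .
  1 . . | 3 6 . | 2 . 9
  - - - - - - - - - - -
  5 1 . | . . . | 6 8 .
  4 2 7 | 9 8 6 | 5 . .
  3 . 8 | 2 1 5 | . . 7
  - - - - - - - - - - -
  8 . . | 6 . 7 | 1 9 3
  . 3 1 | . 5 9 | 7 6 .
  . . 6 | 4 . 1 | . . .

Step 1. [r9c8∈{2,5}] r9c8 is the only open cell in col 8 admitting 2 ⇒ r9c8=2.
Step 2. [r2c9∈{8}] nothing but 8 survives at r2c9, so r2c9=8.
Step 3. [r4c5∈{3,4,7}] across col 5, 4 lands solely at r4c5, so r4c5=4.
Step 4. [r1c5∈{2,7}] in col 5, 7 fits only at r1c5 ⇒ r1c5=7.
Step 5. [r3c2∈{4,7,8}] box 1 places 7 nowhere but r3c2, so r3c2=7.
Step 6. [r9c2∈{9}] r9c2 is down to just 9. So r9c2=9.
Step 7. [r8c1∈{2}] r8c1 is down to just 2, so r8c1=2.
Step 8. [r1c3∈{2,9}] 2 has one home in row 1: r1c3, so r1c3=2.
Step 9. [r7c3∈{4,5}] 5 has one home in row 7: r7c3, so r7c3=5.
Step 10. [r8c9∈{4}] only 4 remains possible at r8c9 ⇒ r8c9=4.
Step 11. [r3c8∈{5}] nothing but 5 survives at r3c8 ⇒ r3c8=5.
Step 12. [r3c3∈{4}] r3c3's peers cover all but 4, so r3c3=4.
Step 13. [r4c9∈{2}] nothing but 2 survives at r4c9. So r4c9=2.
Step 14. [r2c4∈{1}] only 1 remains possible at r2c4, so r2c4=1.
Step 15. [r7c2∈{4}] r7c2 is down to just 4. So r7c2=4.
Step 16. [r9c9∈{5}] r9c9 has the single candidate 5, so r9c9=5.
Step 17. [r2c3∈{3}] r2c3's peers cover all but 3, so r2c3=3.
Step 18. [r6c7∈{9}] r6c7 has the single candidate 9. So r6c7=9.
Step 19. [r2c8∈{7}] nothing but 7 survives at r2c8, so r2c8=7.
Step 20. [r9c5∈{3}] only 3 remains possible at r9c5. So r9c5=3.
Step 21. [r5c9∈{1}] r5c9 has the single candidate 1 ⇒ r5c9=1.
Step 22. [r7c5∈{2}] only 2 remains possible at r7c5 ⇒ r7c5=2.
Step 23. [r5c8∈{3}] r5c8's peers cover all but 3. So r5c8=3.
Step 24. [r8c4∈{8}] r8c4's peers cover all but 8, so r8c4=8.
Step 25. [r4c4∈{7}] r4c4 has the single candidate 7. So r4c4=7.
Step 26. [r4c6∈{3}] only 3 remains possible at r4c6 ⇒ r4c6=3.
Step 27. [r3c6∈{8}] nothing but 8 survives at r3c6 ⇒ r3c6=8.
Step 28. [r6c2∈{6}] r6c2's peers cover all but 6 ⇒ r6c2=6.
Step 29. [r4c3∈{9}] nothing but 9 survives at r4c3 ⇒ r4c3=9.
Step 30. [r1c2∈{8}] nothing but 8 survives at r1c2. So r1c2=8.
Step 31. [r1c9∈{6}] r1c9 is down to just 6, so r1c9=6.
Step 32. [r1c1∈{9}] nothing but 9 survives at r1c1 ⇒ r1c1=9.
Step 33. [r2c6∈{2}] nothing but 2 survives at r2c6, so r2c6=2.
Step 34. [r9c1∈{7}] r9c1 is down to just 7 ⇒ r9c1=7.
Step 35. [r9c7∈{8}] r9c7 has the single candidate 8, so r9c7=8.
Step 36. [r6c8∈{4}] only 4 remains possible at r6c8. So r6c8=4.

Answer: 9 8 2 5 7 4 3 1 6 / 6 5 3 1 9 2 4 7 8 / 1 7 4 3 6 8 2 5 9 / 5 1 9 7 4 3 6 8 2 / 4 2 7 9 8 6 5 3 1 / 3 6 8 2 1 5 9 4 7 / 8 4 5 6 2 7 1 9 3 / 2 3 1 8 5 9 7 6 4 / 7 9 6 4 3 1 8 2 5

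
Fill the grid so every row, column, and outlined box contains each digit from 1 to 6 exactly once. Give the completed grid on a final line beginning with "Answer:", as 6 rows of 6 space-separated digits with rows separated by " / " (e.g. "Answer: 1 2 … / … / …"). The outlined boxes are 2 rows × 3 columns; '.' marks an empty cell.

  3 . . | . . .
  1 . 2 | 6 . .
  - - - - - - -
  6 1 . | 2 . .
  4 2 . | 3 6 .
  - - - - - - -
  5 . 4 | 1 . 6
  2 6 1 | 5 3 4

Step 1. [r3c6∈{5}] only 5 remains possible at r3c6, so r3c6=5.
Step 2. [r1c5∈{1,2,4,5}] r1c5 is the only open cell in col 5 admitting 1, so r1c5=1.
Step 3. [r1c4∈{4}] nothing but 4 survives at r1c4. So r1c4=4.
Step 4. [r1c2∈{5}] r1c2 has the single candidate 5. So r1c2=5.
Step 5. [r3c3∈{3}] nothing but 3 survives at r3c3. So r3c3=3.
Step 6. [r5c5∈{2}] only 2 remains possible at r5c5. So r5c5=2.
Step 7. [r3c5∈{4}] r3c5 is down to just 4, so r3c5=4.
Step 8. [r4c3∈{5}] nothing but 5 survives at r4c3 ⇒ r4c3=5.
Step 9. [r2c5∈{5}] nothing but 5 survives at r2c5. So r2c5=5.
Step 10. [r1c6∈{2}] r1c6 is down to just 2. So r1c6=2.
Step 11. [r2c2∈{4}] r2c2 has the single candidate 4, so r2c2=4.
Step 12. [r2c6∈{3}] r2c6's peers cover all but 3 ⇒ r2c6=3.
Step 13. [r5c2∈{3}] r5c2's peers cover all but 3 ⇒ r5c2=3.
Step 14. [r1c3∈{6}] nothing but 6 survives at r1c3 ⇒ r1c3=6.
Step 15. [r4c6∈{1}] r4c6 is down to just 1 ⇒ r4c6=1.

Answer: 3 5 6 4 1 2 / 1 4 2 6 5 3 / 6 1 3 2 4 5 / 4 2 5 3 6 1 / 5 3 4 1 2 6 / 2 6 1 5 3 4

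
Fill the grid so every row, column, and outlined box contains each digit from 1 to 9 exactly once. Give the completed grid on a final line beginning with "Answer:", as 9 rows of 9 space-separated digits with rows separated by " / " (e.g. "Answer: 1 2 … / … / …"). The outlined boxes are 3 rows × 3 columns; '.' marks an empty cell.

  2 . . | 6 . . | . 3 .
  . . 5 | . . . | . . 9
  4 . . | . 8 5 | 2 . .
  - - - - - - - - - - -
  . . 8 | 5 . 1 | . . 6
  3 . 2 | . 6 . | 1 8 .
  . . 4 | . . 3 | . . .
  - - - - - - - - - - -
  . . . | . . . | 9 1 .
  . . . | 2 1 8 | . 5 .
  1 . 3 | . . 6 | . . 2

Step 1. [r6c2∈{1,5,6,7,9}] in row 6, 1 fits only at r6c2 ⇒ r6c2=1.
Step 2. [r8c7∈{3,4,6,7}] across box 9, 6 lands solely at r8c7 ⇒ r8c7=6.
Step 3. [r7c2∈{2,4,5,6,7,8}] 2 has one home in row 7: r7c2. So r7c2=2.
Step 4. [r6c1∈{5,6,7,9}] r6c1 is the only open cell in row 6 admitting 6, so r6c1=6.
Step 5. [r7c1∈{5,7,8}] col 1 places 5 nowhere but r7c1. So r7c1=5.
Step 6. [r9c2∈{4,7,8,9}] in box 7, 8 fits only at r9c2. So r9c2=8.
Step 7. [r2c4∈{1,3,4,7}] row 2 places 1 nowhere but r2c4 ⇒ r2c4=1.
Step 8. [r7c9∈{3,4,7,8}] across row 7, 8 lands solely at r7c9, so r7c9=8.
Step 9. [r1c7∈{4,5,7,8}] row 1 places 8 nowhere but r1c7 ⇒ r1c7=8.
Step 10. [r1c9∈{1,4,5,7}] r1c9 is the only open cell in row 1 admitting 5, so r1c9=5.
Step 11. [r6c9∈{7}] only 7 remains possible at r6c9. So r6c9=7.
Step 12. [r5c9∈{4}] r5c9 has the single candidate 4, so r5c9=4.
Step 13. [r4c5∈{2,4,7,9}] 4 has one home in row 4: r4c5. So r4c5=4.
Step 14. [r1c6∈{4,7,9}] row 1 places 4 nowhere but r1c6. So r1c6=4.
Step 15. [r7c6∈{7}] r7c6's peers cover all but 7, so r7c6=7.
Step 16. [r5c6∈{9}] r5c6 has the single candidate 9. So r5c6=9.
Step 17. [r1c3∈{1,7,9}] 1 has one home in row 1: r1c3, so r1c3=1.
Step 18. [r8c2∈{4,7,9}] r8c2 is the only open cell in row 8 admitting 4, so r8c2=4.
Step 19. [r7c4∈{3,4}] row 7 places 4 nowhere but r7c4. So r7c4=4.
Step 20. [r3c4∈{3,7,9}] across col 4, 3 lands solely at r3c4. So r3c4=3.
Step 21. [r1c5∈{7,9}] across box 2, 9 lands solely at r1c5. So r1c5=9.
Step 22. [r1c2∈{7}] nothing but 7 survives at r1c2 ⇒ r1c2=7.
Step 23. [r3c8∈{6,7}] row 3 places 7 nowhere but r3c8 ⇒ r3c8=7.
Step 24. [r4c2∈{9}] only 9 remains possible at r4c2, so r4c2=9.
Step 25. [r2c7∈{4}] only 4 remains possible at r2c7, so r2c7=4.
Step 26. [r3c2∈{6}] r3c2 has the single candidate 6 ⇒ r3c2=6.
Step 27. [r6c5∈{2}] r6c5 is down to just 2. So r6c5=2.
Step 28. [r8c1∈{7,9}] across col 1, 9 lands solely at r8c1. So r8c1=9.
Step 29. [r8c9∈{3}] r8c9 is down to just 3. So r8c9=3.
Step 30. [r4c1∈{7}] only 7 remains possible at r4c1, so r4c1=7.
Step 31. [r3c9∈{1}] r3c9's peers cover all but 1, so r3c9=1.
Step 32. [r9c5∈{5}] nothing but 5 survives at r9c5. So r9c5=5.
Step 33. [r2c8∈{6}] r2c8 has the single candidate 6. So r2c8=6.
Step 34. [r6c7∈{5}] r6c7's peers cover all but 5, so r6c7=5.
Step 35. [r9c7∈{7}] r9c7's peers cover all but 7, so r9c7=7.
Step 36. [r6c8∈{9}] only 9 remains possible at r6c8 ⇒ r6c8=9.
Step 37. [r2c1∈{8}] r2c1 has the single candidate 8, so r2c1=8.
Step 38. [r9c4∈{9}] r9c4's peers cover all but 9, so r9c4=9.
Step 39. [r7c5∈{3}] r7c5 has the single candidate 3. So r7c5=3.
Step 40. [r4c8∈{2}] r4c8's peers cover all but 2 ⇒ r4c8=2.
Step 41. [r6c4∈{8}] nothing but 8 survives at r6c4, so r6c4=8.
Step 42. [r8c3∈{7}] nothing but 7 survives at r8c3 ⇒ r8c3=7.
Step 43. [r3c3∈{9}] nothing but 9 survives at r3c3. So r3c3=9.
Step 44. [r5c2∈{5}] r5c2 is down to just 5. So r5c2=5.
Step 45. [r2c2∈{3}] r2c2's peers cover all but 3, so r2c2=3.
Step 46. [r5c4∈{7}] r5c4 is down to just 7, so r5c4=7.
Step 47. [r9c8∈{4}] r9c8 is down to just 4. So r9c8=4.
Step 48. [r7c3∈{6}] nothing but 6 survives at r7c3 ⇒ r7c3=6.
Step 49. [r2c6∈{2}] r2c6 has the single candidate 2. So r2c6=2.
Step 50. [r2c5∈{7}] nothing but 7 survives at r2c5, so r2c5=7.
Step 51. [r4c7∈{3}] r4c7's peers cover all but 3, so r4c7=3.

Answer: 2 7 1 6 9 4 8 3 5 / 8 3 5 1 7 2 4 6 9 / 4 6 9 3 8 5 2 7 1 / 7 9 8 5 4 1 3 2 6 / 3 5 2 7 6 9 1 8 4 / 6 1 4 8 2 3 5 9 7 / 5 2 6 4 3 7 9 1 8 / 9 4 7 2 1 8 6 5 3 / 1 8 3 9 5 6 7 4 2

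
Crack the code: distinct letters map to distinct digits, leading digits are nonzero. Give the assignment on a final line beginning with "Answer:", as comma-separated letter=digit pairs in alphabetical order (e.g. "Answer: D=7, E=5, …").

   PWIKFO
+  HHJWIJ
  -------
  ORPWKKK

Step 1. [col 1: O + J ≡ K (mod 10)] no forcing yet in column 1 (carry-in 0); J=2 is free and consistent — try it. So J=2.
Step 2. [col 1: O + J ≡ K (mod 10)] column 1 (O + J ≡ K (mod 10), carry-in 0) doesn't pin K yet; pick K=3 and continue, so K=3.
Step 3. [col 1: O + J ≡ K (mod 10)] in column 1 we have O+J≡K with carry-in 0; given J=2, K=3 and digits 2,3 already taken and all letters distinct, that pins O to 1 ⇒ O=1.
Step 4. [col 2: F + I ≡ K (mod 10)] no forcing yet in column 2 (carry-in 0); F=7 is free and consistent — try it ⇒ F=7.
Step 5. [col 2: F + I ≡ K (mod 10)] column 2: given F=7, K=3, carry-in 0, and digits 1,2,3,7 already taken and all letters distinct, F+I≡K (mod 10) forces I=6 ⇒ I=6.
Step 6. [col 3: K + W ≡ K (mod 10)] column 3: given K=3, carry-in 1, and digits 1,2,3,6,7 already taken and all letters distinct, K+W≡K (mod 10) forces W=9. So W=9.
Step 7. [col 5: W + H ≡ P (mod 10)] column 5 reads W+H+carry(0)=P with W=9; with digits 1,2,3,6,7,9 already taken and all letters distinct, the only value for P is 4 ⇒ P=4.
Step 8. [col 5: W + H ≡ P (mod 10)] in column 5 we have W+H≡P with carry-in 0; given W=9, P=4 and digits 1,2,3,4,6,7,9 already taken and all letters distinct, that pins H to 5 ⇒ H=5.
Step 9. [col 6: P + H ≡ R (mod 10)] column 6: given P=4, H=5, carry-in 1, and digits 1,2,3,4,5,6,7,9 already taken and all letters distinct, P+H≡R (mod 10) forces R=0 ⇒ R=0.

Answer: F=7, H=5, I=6, J=2, K=3, O=1, P=4, R=0, W=9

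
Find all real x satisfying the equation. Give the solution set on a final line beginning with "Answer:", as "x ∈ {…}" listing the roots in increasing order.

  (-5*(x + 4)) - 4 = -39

Step 1. [(-5*(x + 4)) - 4 = -39] 4 comes off first (add 4), so sub: -5*(x + 4) = -35.
Step 2. [-5*(x + 4) = -35] -5 out front; divide by -5 ⇒ div: x + 4 = 7.
Step 3. [x + 4 = 7] subtract 4: x sits inside (… + 4) ⇒ sub: x = 3.

Answer: x ∈ {3}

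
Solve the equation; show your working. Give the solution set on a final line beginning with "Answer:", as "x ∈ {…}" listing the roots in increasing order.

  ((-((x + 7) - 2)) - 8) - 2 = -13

Step 1. [((-((x + 7) - 2)) - 8) - 2 = -13] add 2: x sits inside (… - 2) ⇒ sub: (-((x + 7) - 2)) - 8 = -11.
Step 2. [(-((x + 7) - 2)) - 8 = -11] 8 comes off first (add 8) ⇒ sub: -((x + 7) - 2) = -3.
Step 3. [-((x + 7) - 2) = -3] flip signs both sides. So neg: (x + 7) - 2 = 3.
Step 4. [(x + 7) - 2 = 3] add 2: x sits inside (… - 2). So sub: x + 7 = 5.
Step 5. [x + 7 = 5] peel the +7: subtract 7 from each side, so sub: x = -2.

Answer: x ∈ {-2}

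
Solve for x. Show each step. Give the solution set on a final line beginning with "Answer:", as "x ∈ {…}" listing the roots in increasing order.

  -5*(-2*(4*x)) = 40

Step 1. [-5*(-2*(4*x)) = 40] leading coefficient -5: divide by -5, so div: -2*(4*x) = -8.
Step 2. [-2*(4*x) = -8] divide by the outer -2, so div: 4*x = 4.
Step 3. [4*x = 4] divide by the outer 4 ⇒ div: x = 1.

Answer: x ∈ {1}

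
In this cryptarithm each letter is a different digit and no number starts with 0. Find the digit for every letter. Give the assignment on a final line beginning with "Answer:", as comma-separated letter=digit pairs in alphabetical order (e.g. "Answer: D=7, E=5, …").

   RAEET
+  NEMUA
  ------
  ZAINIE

Step 1. [col 1: T + A ≡ E (mod 10)] no forcing yet in column 1 (carry-in 0); A=4 is free and consistent — try it ⇒ A=4.
Step 2. [Z] Z is the leading digit of a 6-digit sum of two 5-digit numbers; the final carry is exactly 1, so Z=1.
Step 3. [col 1: T + A ≡ E (mod 10)] T=8 is one option consistent with column 1 (T + A ≡ E (mod 10), carry-in 0) — take it ⇒ T=8.
Step 4. [col 1: T + A ≡ E (mod 10)] column 1: given T=8, A=4, carry-in 0, and digits 1,4,8 already taken and all letters distinct, T+A≡E (mod 10) forces E=2. So E=2.
Step 5. [col 2: E + U ≡ I (mod 10)] U=3 is one option consistent with column 2 (E + U ≡ I (mod 10), carry-in 1) — take it, so U=3.
Step 6. [col 2: E + U ≡ I (mod 10)] column 2: given E=2, U=3, carry-in 1, and digits 1,2,3,4,8 already taken and all letters distinct, E+U≡I (mod 10) forces I=6 ⇒ I=6.
Step 7. [col 3: E + M ≡ N (mod 10)] no forcing yet in column 3 (carry-in 0); N=9 is free and consistent — try it ⇒ N=9.
Step 8. [col 3: E + M ≡ N (mod 10)] column 3 reads E+M+carry(0)=N with E=2, N=9; with digits 1,2,3,4,6,8,9 already taken and all letters distinct, the only value for M is 7. So M=7.
Step 9. [col 5: R + N ≡ A (mod 10)] column 5 reads R+N+carry(0)=A with N=9, A=4; with digits 1,2,3,4,6,7,8,9 already taken and all letters distinct, the only value for R is 5, so R=5.

Answer: A=4, E=2, I=6, M=7, N=9, R=5, T=8, U=3, Z=1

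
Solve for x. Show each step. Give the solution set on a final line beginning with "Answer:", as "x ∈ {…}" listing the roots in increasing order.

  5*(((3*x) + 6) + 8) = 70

Step 1. [5*(((3*x) + 6) + 8) = 70] divide by the outer 5, so div: ((3*x) + 6) + 8 = 14.
Step 2. [((3*x) + 6) + 8 = 14] +8 is outermost — subtract 8 both sides ⇒ sub: (3*x) + 6 = 6.
Step 3. [(3*x) + 6 = 6] +6 is outermost — subtract 6 both sides, so sub: 3*x = 0.
Step 4. [3*x = 0] 3 out front; divide by 3, so div: x = 0.

Answer: x ∈ {0}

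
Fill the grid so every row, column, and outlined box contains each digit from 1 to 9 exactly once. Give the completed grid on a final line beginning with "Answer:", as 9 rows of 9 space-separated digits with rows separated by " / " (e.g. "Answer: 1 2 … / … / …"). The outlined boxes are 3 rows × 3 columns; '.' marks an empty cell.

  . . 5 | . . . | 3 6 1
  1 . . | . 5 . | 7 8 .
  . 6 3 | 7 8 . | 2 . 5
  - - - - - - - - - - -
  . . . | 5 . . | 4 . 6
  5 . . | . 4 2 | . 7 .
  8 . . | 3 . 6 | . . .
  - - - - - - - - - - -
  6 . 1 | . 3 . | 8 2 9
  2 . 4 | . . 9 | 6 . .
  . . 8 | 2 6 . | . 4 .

Step 1. [r1c6∈{4}] only 4 remains possible at r1c6. So r1c6=4.
Step 2. [r1c4∈{9}] r1c4 is down to just 9 ⇒ r1c4=9.
Step 3. [r6c2∈{1,2,4,7,9}] across row 6, 4 lands solely at r6c2, so r6c2=4.
Step 4. [r1c1∈{7}] nothing but 7 survives at r1c1. So r1c1=7.
Step 5. [r4c6∈{1,7,8}] 8 has one home in row 4: r4c6. So r4c6=8.
Step 6. [r5c4∈{1}] r5c4's peers cover all but 1. So r5c4=1.
Step 7. [r4c2∈{1,2,3,7,9}] across col 2, 1 lands solely at r4c2, so r4c2=1.
Step 8. [r5c7∈{9}] nothing but 9 survives at r5c7. So r5c7=9.
Step 9. [r4c3∈{2,7,9}] across row 4, 2 lands solely at r4c3 ⇒ r4c3=2.
Step 10. [r5c2∈{3}] nothing but 3 survives at r5c2, so r5c2=3.
Step 11. [r4c1∈{9}] only 9 remains possible at r4c1, so r4c1=9.
Step 12. [r9c2∈{5,7,9}] row 9 places 9 nowhere but r9c2. So r9c2=9.
Step 13. [r8c5∈{1,7}] in col 5, 1 fits only at r8c5 ⇒ r8c5=1.
Step 14. [r9c7∈{1,5}] in row 9, 1 fits only at r9c7. So r9c7=1.
Step 15. [r8c8∈{3,5}] box 9 places 5 nowhere but r8c8, so r8c8=5.
Step 16. [r8c2∈{7}] r8c2 is down to just 7. So r8c2=7.
Step 17. [r9c9∈{3,7}] r9c9 is the only open cell in col 9 admitting 7, so r9c9=7.
Step 18. [r2c2∈{2}] nothing but 2 survives at r2c2 ⇒ r2c2=2.
Step 19. [r7c6∈{5,7}] 7 has one home in row 7: r7c6 ⇒ r7c6=7.
Step 20. [r6c5∈{7,9}] 9 has one home in row 6: r6c5 ⇒ r6c5=9.
Step 21. [r7c2∈{5}] only 5 remains possible at r7c2. So r7c2=5.
Step 22. [r6c7∈{5}] r6c7 has the single candidate 5, so r6c7=5.
Step 23. [r3c8∈{9}] only 9 remains possible at r3c8 ⇒ r3c8=9.
Step 24. [r6c8∈{1}] r6c8 is down to just 1, so r6c8=1.
Step 25. [r6c9∈{2}] r6c9's peers cover all but 2, so r6c9=2.
Step 26. [r7c4∈{4}] r7c4 has the single candidate 4. So r7c4=4.
Step 27. [r5c9∈{8}] nothing but 8 survives at r5c9. So r5c9=8.
Step 28. [r2c9∈{4}] r2c9's peers cover all but 4. So r2c9=4.
Step 29. [r2c3∈{9}] r2c3's peers cover all but 9, so r2c3=9.
Step 30. [r6c3∈{7}] only 7 remains possible at r6c3 ⇒ r6c3=7.
Step 31. [r9c6∈{5}] nothing but 5 survives at r9c6, so r9c6=5.
Step 32. [r3c6∈{1}] nothing but 1 survives at r3c6. So r3c6=1.
Step 33. [r1c2∈{8}] nothing but 8 survives at r1c2, so r1c2=8.
Step 34. [r1c5∈{2}] r1c5's peers cover all but 2. So r1c5=2.
Step 35. [r9c1∈{3}] nothing but 3 survives at r9c1 ⇒ r9c1=3.
Step 36. [r3c1∈{4}] r3c1 is down to just 4, so r3c1=4.
Step 37. [r8c9∈{3}] r8c9's peers cover all but 3. So r8c9=3.
Step 38. [r4c5∈{7}] r4c5 is down to just 7, so r4c5=7.
Step 39. [r2c6∈{3}] only 3 remains possible at r2c6. So r2c6=3.
Step 40. [r4c8∈{3}] only 3 remains possible at r4c8. So r4c8=3.
Step 41. [r5c3∈{6}] r5c3 has the single candidate 6. So r5c3=6.
Step 42. [r2c4∈{6}] r2c4 has the single candidate 6. So r2c4=6.
Step 43. [r8c4∈{8}] only 8 remains possible at r8c4, so r8c4=8.

Answer: 7 8 5 9 2 4 3 6 1 / 1 2 9 6 5 3 7 8 4 / 4 6 3 7 8 1 2 9 5 / 9 1 2 5 7 8 4 3 6 / 5 3 6 1 4 2 9 7 8 / 8 4 7 3 9 6 5 1 2 / 6 5 1 4 3 7 8 2 9 / 2 7 4 8 1 9 6 5 3 / 3 9 8 2 6 5 1 4 7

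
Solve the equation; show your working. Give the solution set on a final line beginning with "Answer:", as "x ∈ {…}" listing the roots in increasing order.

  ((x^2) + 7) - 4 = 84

Step 1. [((x^2) + 7) - 4 = 84] -4 is outermost — add 4 both sides. So sub: (x^2) + 7 = 88.
Step 2. [(x^2) + 7 = 88] the outer +7 inverts by subtracting 7. So sub: x^2 = 81.
Step 3. [x^2 = 81] LHS squared, RHS 81 ≥ 0: apply √ (±). So sqrt: x = 9 or -9.

Answer: x ∈ {-9, 9}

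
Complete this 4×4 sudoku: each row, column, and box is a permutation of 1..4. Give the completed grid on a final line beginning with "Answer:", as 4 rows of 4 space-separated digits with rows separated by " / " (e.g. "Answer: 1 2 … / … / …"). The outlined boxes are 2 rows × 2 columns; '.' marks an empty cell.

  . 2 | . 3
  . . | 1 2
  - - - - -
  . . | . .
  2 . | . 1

Step 1. [r3c4∈{4}] only 4 remains possible at r3c4. So r3c4=4.
Step 2. [r4c3∈{3}] only 3 remains possible at r4c3 ⇒ r4c3=3.
Step 3. [r1c1∈{1,4}] 1 has one home in row 1: r1c1 ⇒ r1c1=1.
Step 4. [r2c1∈{3,4}] in col 1, 4 fits only at r2c1, so r2c1=4.
Step 5. [r2c2∈{3}] r2c2 is down to just 3. So r2c2=3.
Step 6. [r1c3∈{4}] only 4 remains possible at r1c3. So r1c3=4.
Step 7. [r3c2∈{1}] only 1 remains possible at r3c2 ⇒ r3c2=1.
Step 8. [r3c1∈{3}] only 3 remains possible at r3c1 ⇒ r3c1=3.
Step 9. [r3c3∈{2}] r3c3 has the single candidate 2, so r3c3=2.
Step 10. [r4c2∈{4}] only 4 remains possible at r4c2. So r4c2=4.

Answer: 1 2 4 3 / 4 3 1 2 / 3 1 2 4 / 2 4 3 1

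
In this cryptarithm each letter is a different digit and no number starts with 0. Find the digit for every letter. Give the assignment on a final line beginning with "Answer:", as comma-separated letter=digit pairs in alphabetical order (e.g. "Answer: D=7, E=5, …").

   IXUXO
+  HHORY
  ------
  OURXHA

Step 1. [col 1: O + Y ≡ A (mod 10)] column 1 (O + Y ≡ A (mod 10), carry-in 0) doesn't pin Y yet; pick Y=8 and continue ⇒ Y=8.
Step 2. [col 1: O + Y ≡ A (mod 10)] column 1 (O + Y ≡ A (mod 10), carry-in 0) doesn't pin O yet; pick O=1 and continue. So O=1.
Step 3. [col 1: O + Y ≡ A (mod 10)] from column 1 (O=1, Y=8, carry-in 0, digits 1,8 already taken and all letters distinct): A must equal 9 ⇒ A=9.
Step 4. [col 2: X + R ≡ H (mod 10)] R=2 is one option consistent with column 2 (X + R ≡ H (mod 10), carry-in 0) — take it. So R=2.
Step 5. [col 2: X + R ≡ H (mod 10)] several values work for X in column 2 (X + R ≡ H (mod 10), carry-in 0); try X=5. So X=5.
Step 6. [col 2: X + R ≡ H (mod 10)] column 2 reads X+R+carry(0)=H with X=5, R=2; with digits 1,2,5,8,9 already taken and all letters distinct, the only value for H is 7. So H=7.
Step 7. [col 3: U + O ≡ X (mod 10)] in column 3 we have U+O≡X with carry-in 0; given O=1, X=5 and digits 1,2,5,7,8,9 already taken and all letters distinct, that pins U to 4 ⇒ U=4.
Step 8. [col 5: I + H ≡ U (mod 10)] from column 5 (H=7, U=4, carry-in 1, digits 1,2,4,5,7,8,9 already taken and all letters distinct): I must equal 6 ⇒ I=6.

Answer: A=9, H=7, I=6, O=1, R=2, U=4, X=5, Y=8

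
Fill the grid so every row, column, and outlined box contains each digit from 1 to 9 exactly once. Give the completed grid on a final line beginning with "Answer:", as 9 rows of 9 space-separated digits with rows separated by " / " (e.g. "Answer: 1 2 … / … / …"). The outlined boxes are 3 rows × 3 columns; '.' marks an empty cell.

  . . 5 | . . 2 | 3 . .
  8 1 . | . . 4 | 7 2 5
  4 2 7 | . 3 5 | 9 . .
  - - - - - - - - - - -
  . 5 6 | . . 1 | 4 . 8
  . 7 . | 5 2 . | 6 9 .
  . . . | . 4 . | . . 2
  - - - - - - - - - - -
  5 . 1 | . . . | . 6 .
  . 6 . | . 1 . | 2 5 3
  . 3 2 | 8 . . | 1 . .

Step 1. [r1c2∈{9}] only 9 remains possible at r1c2. So r1c2=9.
Step 2. [r8c3∈{4,8,9}] in row 8, 8 fits only at r8c3. So r8c3=8.
Step 3. [r6c3∈{3,9}] r6c3 is the only open cell in col 3 admitting 9 ⇒ r6c3=9.
Step 4. [r5c9∈{1}] r5c9 is down to just 1, so r5c9=1.
Step 5. [r7c4∈{2,3,4,7,9}] across row 7, 2 lands solely at r7c4, so r7c4=2.
Step 6. [r5c1∈{3}] r5c1's peers cover all but 3 ⇒ r5c1=3.
Step 7. [r7c6∈{3,7,9}] across row 7, 3 lands solely at r7c6, so r7c6=3.
Step 8. [r1c1∈{6}] r1c1 has the single candidate 6, so r1c1=6.
Step 9. [r9c5∈{5,6,7,9}] in row 9, 5 fits only at r9c5 ⇒ r9c5=5.
Step 10. [r9c6∈{6,7,9}] r9c6 is the only open cell in row 9 admitting 6, so r9c6=6.
Step 11. [r6c4∈{3,6,7}] r6c4 is the only open cell in row 6 admitting 6, so r6c4=6.
Step 12. [r8c6∈{7,9}] across col 6, 9 lands solely at r8c6, so r8c6=9.
Step 13. [r7c5∈{7}] nothing but 7 survives at r7c5 ⇒ r7c5=7.
Step 14. [r9c9∈{4,7,9}] in col 9, 7 fits only at r9c9 ⇒ r9c9=7.
Step 15. [r4c4∈{3,7,9}] across col 4, 3 lands solely at r4c4 ⇒ r4c4=3.
Step 16. [r1c9∈{4}] nothing but 4 survives at r1c9, so r1c9=4.
Step 17. [r6c6∈{7,8}] across col 6, 7 lands solely at r6c6 ⇒ r6c6=7.
Step 18. [r3c4∈{1}] r3c4's peers cover all but 1, so r3c4=1.
Step 19. [r2c5∈{6,9}] 6 has one home in row 2: r2c5, so r2c5=6.
Step 20. [r1c5∈{8}] r1c5's peers cover all but 8. So r1c5=8.
Step 21. [r6c8∈{3}] r6c8's peers cover all but 3 ⇒ r6c8=3.
Step 22. [r6c1∈{1}] r6c1's peers cover all but 1, so r6c1=1.
Step 23. [r5c6∈{8}] r5c6's peers cover all but 8, so r5c6=8.
Step 24. [r3c9∈{6}] r3c9's peers cover all but 6 ⇒ r3c9=6.
Step 25. [r2c4∈{9}] r2c4 has the single candidate 9 ⇒ r2c4=9.
Step 26. [r4c5∈{9}] r4c5 is down to just 9. So r4c5=9.
Step 27. [r9c1∈{9}] nothing but 9 survives at r9c1. So r9c1=9.
Step 28. [r5c3∈{4}] only 4 remains possible at r5c3 ⇒ r5c3=4.
Step 29. [r1c8∈{1}] nothing but 1 survives at r1c8 ⇒ r1c8=1.
Step 30. [r4c1∈{2}] nothing but 2 survives at r4c1. So r4c1=2.
Step 31. [r7c9∈{9}] nothing but 9 survives at r7c9. So r7c9=9.
Step 32. [r9c8∈{4}] r9c8 has the single candidate 4. So r9c8=4.
Step 33. [r7c2∈{4}] nothing but 4 survives at r7c2 ⇒ r7c2=4.
Step 34. [r1c4∈{7}] nothing but 7 survives at r1c4, so r1c4=7.
Step 35. [r2c3∈{3}] r2c3's peers cover all but 3 ⇒ r2c3=3.
Step 36. [r8c4∈{4}] only 4 remains possible at r8c4. So r8c4=4.
Step 37. [r6c2∈{8}] r6c2 has the single candidate 8. So r6c2=8.
Step 38. [r8c1∈{7}] only 7 remains possible at r8c1, so r8c1=7.
Step 39. [r4c8∈{7}] r4c8 is down to just 7, so r4c8=7.
Step 40. [r3c8∈{8}] nothing but 8 survives at r3c8. So r3c8=8.
Step 41. [r6c7∈{5}] only 5 remains possible at r6c7 ⇒ r6c7=5.
Step 42. [r7c7∈{8}] nothing but 8 survives at r7c7, so r7c7=8.

Answer: 6 9 5 7 8 2 3 1 4 / 8 1 3 9 6 4 7 2 5 / 4 2 7 1 3 5 9 8 6 / 2 5 6 3 9 1 4 7 8 / 3 7 4 5 2 8 6 9 1 / 1 8 9 6 4 7 5 3 2 / 5 4 1 2 7 3 8 6 9 / 7 6 8 4 1 9 2 5 3 / 9 3 2 8 5 6 1 4 7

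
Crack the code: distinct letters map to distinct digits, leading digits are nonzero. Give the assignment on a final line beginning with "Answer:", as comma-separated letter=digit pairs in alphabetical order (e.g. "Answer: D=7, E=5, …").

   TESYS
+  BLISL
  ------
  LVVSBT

Step 1. [col 1: S + L ≡ T (mod 10)] no forcing yet in column 1 (carry-in 0); T=7 is free and consistent — try it. So T=7.
Step 2. [col 1: S + L ≡ T (mod 10)] L=1 is one option consistent with column 1 (S + L ≡ T (mod 10), carry-in 0) — take it, so L=1.
Step 3. [col 1: S + L ≡ T (mod 10)] from column 1 (L=1, T=7, carry-in 0, digits 1,7 already taken and all letters distinct): S must equal 6 ⇒ S=6.
Step 4. [col 2: Y + S ≡ B (mod 10)] no forcing yet in column 2 (carry-in 0); Y=2 is free and consistent — try it. So Y=2.
Step 5. [col 2: Y + S ≡ B (mod 10)] column 2 reads Y+S+carry(0)=B with Y=2, S=6; with digits 1,2,6,7 already taken and all letters distinct, the only value for B is 8 ⇒ B=8.
Step 6. [col 3: S + I ≡ S (mod 10)] column 3 reads S+I+carry(0)=S with S=6; with digits 1,2,6,7,8 already taken and all letters distinct, the only value for I is 0 ⇒ I=0.
Step 7. [col 4: E + L ≡ V (mod 10)] no forcing yet in column 4 (carry-in 0); E=4 is free and consistent — try it. So E=4.
Step 8. [col 4: E + L ≡ V (mod 10)] in column 4 we have E+L≡V with carry-in 0; given E=4, L=1 and digits 0,1,2,4,6,7,8 already taken and all letters distinct, that pins V to 5 ⇒ V=5.

Answer: B=8, E=4, I=0, L=1, S=6, T=7, V=5, Y=2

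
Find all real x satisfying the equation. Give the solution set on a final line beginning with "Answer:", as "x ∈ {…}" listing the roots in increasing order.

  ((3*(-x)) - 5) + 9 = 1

Step 1. [((3*(-x)) - 5) + 9 = 1] the outer +9 inverts by subtracting 9. So sub: (3*(-x)) - 5 = -8.
Step 2. [(3*(-x)) - 5 = -8] 5 comes off first (add 5). So sub: 3*(-x) = -3.
Step 3. [3*(-x) = -3] leading coefficient 3: divide by 3. So div: -x = -1.
Step 4. [-x = -1] flip signs both sides ⇒ neg: x = 1.

Answer: x ∈ {1}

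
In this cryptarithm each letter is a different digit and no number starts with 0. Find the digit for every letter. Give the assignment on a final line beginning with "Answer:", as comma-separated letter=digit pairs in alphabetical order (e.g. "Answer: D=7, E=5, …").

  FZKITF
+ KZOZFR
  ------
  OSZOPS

Step 1. [col 1: F + R ≡ S (mod 10)] no forcing yet in column 1 (carry-in 0); R=5 is free and consistent — try it ⇒ R=5.
Step 2. [col 1: F + R ≡ S (mod 10)] no forcing yet in column 1 (carry-in 0); S=8 is free and consistent — try it ⇒ S=8.
Step 3. [col 1: F + R ≡ S (mod 10)] column 1: given R=5, S=8, carry-in 0, and digits 5,8 already taken and all letters distinct, F+R≡S (mod 10) forces F=3 ⇒ F=3.
Step 4. [col 2: T + F ≡ P (mod 10)] column 2 (T + F ≡ P (mod 10), carry-in 0) doesn't pin T yet; pick T=1 and continue, so T=1.
Step 5. [col 2: T + F ≡ P (mod 10)] column 2 reads T+F+carry(0)=P with T=1, F=3; with digits 1,3,5,8 already taken and all letters distinct, the only value for P is 4, so P=4.
Step 6. [col 3: I + Z ≡ O (mod 10)] I=7 is one option consistent with column 3 (I + Z ≡ O (mod 10), carry-in 0) — take it. So I=7.
Step 7. [col 3: I + Z ≡ O (mod 10)] no forcing yet in column 3 (carry-in 0); Z=9 is free and consistent — try it ⇒ Z=9.
Step 8. [col 3: I + Z ≡ O (mod 10)] in column 3 we have I+Z≡O with carry-in 0; given I=7, Z=9 and digits 1,3,4,5,7,8,9 already taken and all letters distinct, that pins O to 6, so O=6.
Step 9. [col 4: K + O ≡ Z (mod 10)] from column 4 (O=6, Z=9, carry-in 1, digits 1,3,4,5,6,7,8,9 already taken and all letters distinct): K must equal 2 ⇒ K=2.

Answer: F=3, I=7, K=2, O=6, P=4, R=5, S=8, T=1, Z=9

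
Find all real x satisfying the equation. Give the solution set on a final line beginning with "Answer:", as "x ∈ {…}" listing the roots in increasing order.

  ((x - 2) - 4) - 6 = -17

Step 1. [((x - 2) - 4) - 6 = -17] add 6: x sits inside (… - 6) ⇒ sub: (x - 2) - 4 = -11.
Step 2. [(x - 2) - 4 = -11] peel the -4: add 4 from each side, so sub: x - 2 = -7.
Step 3. [x - 2 = -7] -2 is outermost — add 2 both sides ⇒ sub: x = -5.

Answer: x ∈ {-5}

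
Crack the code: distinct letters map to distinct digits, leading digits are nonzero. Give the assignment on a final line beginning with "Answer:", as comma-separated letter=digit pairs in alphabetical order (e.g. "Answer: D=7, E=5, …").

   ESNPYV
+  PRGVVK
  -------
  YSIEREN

Step 1. [Y] Y is the leading digit of a 7-digit sum of two 6-digit numbers; the final carry is exactly 1, so Y=1.
Step 2. [col 1: V + K ≡ N (mod 10)] several values work for K in column 1 (V + K ≡ N (mod 10), carry-in 0); try K=3. So K=3.
Step 3. [col 1: V + K ≡ N (mod 10)] column 1 (V + K ≡ N (mod 10), carry-in 0) doesn't pin N yet; pick N=0 and continue. So N=0.
Step 4. [col 1: V + K ≡ N (mod 10)] in column 1 we have V+K≡N with carry-in 0; given K=3, N=0 and digits 0,1,3 already taken and all letters distinct, that pins V to 7 ⇒ V=7.
Step 5. [col 2: Y + V ≡ E (mod 10)] column 2: given Y=1, V=7, carry-in 1, and digits 0,1,3,7 already taken and all letters distinct, Y+V≡E (mod 10) forces E=9 ⇒ E=9.
Step 6. [col 3: P + V ≡ R (mod 10)] no forcing yet in column 3 (carry-in 0); R=2 is free and consistent — try it, so R=2.
Step 7. [col 3: P + V ≡ R (mod 10)] column 3: given V=7, R=2, carry-in 0, and digits 0,1,2,3,7,9 already taken and all letters distinct, P+V≡R (mod 10) forces P=5, so P=5.
Step 8. [col 4: N + G ≡ E (mod 10)] in column 4 we have N+G≡E with carry-in 1; given N=0, E=9 and digits 0,1,2,3,5,7,9 already taken and all letters distinct, that pins G to 8, so G=8.
Step 9. [col 5: S + R ≡ I (mod 10)] from column 5 (R=2, carry-in 0, digits 0,1,2,3,5,7,8,9 already taken and all letters distinct): I must equal 6 ⇒ I=6.
Step 10. [col 5: S + R ≡ I (mod 10)] from column 5 (R=2, I=6, carry-in 0, digits 0,1,2,3,5,6,7,8,9 already taken and all letters distinct): S must equal 4. So S=4.

Answer: E=9, G=8, I=6, K=3, N=0, P=5, R=2, S=4, V=7, Y=1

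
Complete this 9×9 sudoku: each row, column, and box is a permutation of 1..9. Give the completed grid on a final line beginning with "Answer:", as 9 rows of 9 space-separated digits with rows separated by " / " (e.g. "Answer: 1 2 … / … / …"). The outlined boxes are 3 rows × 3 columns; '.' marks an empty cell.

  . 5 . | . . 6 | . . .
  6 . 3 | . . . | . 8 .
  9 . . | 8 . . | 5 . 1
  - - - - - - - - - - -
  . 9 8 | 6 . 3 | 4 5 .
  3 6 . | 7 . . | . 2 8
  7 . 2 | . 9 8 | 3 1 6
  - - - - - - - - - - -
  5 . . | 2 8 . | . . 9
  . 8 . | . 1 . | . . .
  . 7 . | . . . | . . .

Step 1. [r6c4∈{4,5}] in row 6, 5 fits only at r6c4. So r6c4=5.
Step 2. [r3c8∈{3,4,6,7}] across row 3, 6 lands solely at r3c8. So r3c8=6.
Step 3. [r5c5∈{4}] r5c5 has the single candidate 4. So r5c5=4.
Step 4. [r1c8∈{3,4,7,9}] in col 8, 9 fits only at r1c8 ⇒ r1c8=9.
Step 5. [r1c9∈{2,3,4,7}] box 3 places 3 nowhere but r1c9 ⇒ r1c9=3.
Step 6. [r2c9∈{2,4,7}] 4 has one home in box 3: r2c9. So r2c9=4.
Step 7. [r9c5∈{3,5,6}] col 5 places 6 nowhere but r9c5. So r9c5=6.
Step 8. [r2c5∈{2,5,7}] r2c5 is the only open cell in col 5 admitting 5, so r2c5=5.
Step 9. [r4c1∈{1}] r4c1 is down to just 1 ⇒ r4c1=1.
Step 10. [r7c2∈{1,3,4}] in col 2, 3 fits only at r7c2 ⇒ r7c2=3.
Step 11. [r2c2∈{1,2}] across col 2, 1 lands solely at r2c2. So r2c2=1.
Step 12. [r3c2∈{2,4}] col 2 places 2 nowhere but r3c2 ⇒ r3c2=2.
Step 13. [r2c6∈{2,7,9}] across col 6, 2 lands solely at r2c6. So r2c6=2.
Step 14. [r1c5∈{7}] r1c5 is down to just 7. So r1c5=7.
Step 15. [r1c3∈{4}] r1c3 is down to just 4. So r1c3=4.
Step 16. [r3c6∈{4}] r3c6's peers cover all but 4 ⇒ r3c6=4.
Step 17. [r7c8∈{4,7}] across row 7, 4 lands solely at r7c8. So r7c8=4.
Step 18. [r8c8∈{3,7}] r8c8 is the only open cell in col 8 admitting 7. So r8c8=7.
Step 19. [r8c4∈{3,4,9}] across row 8, 3 lands solely at r8c4. So r8c4=3.
Step 20. [r1c7∈{2}] only 2 remains possible at r1c7, so r1c7=2.
Step 21. [r8c7∈{6}] r8c7 is down to just 6, so r8c7=6.
Step 22. [r9c4∈{4,9}] in col 4, 4 fits only at r9c4. So r9c4=4.
Step 23. [r7c7∈{1}] r7c7 is down to just 1. So r7c7=1.
Step 24. [r8c3∈{9}] only 9 remains possible at r8c3. So r8c3=9.
Step 25. [r8c6∈{5}] r8c6 is down to just 5 ⇒ r8c6=5.
Step 26. [r9c1∈{2}] r9c1 has the single candidate 2, so r9c1=2.
Step 27. [r3c5∈{3}] only 3 remains possible at r3c5, so r3c5=3.
Step 28. [r4c5∈{2}] nothing but 2 survives at r4c5. So r4c5=2.
Step 29. [r5c7∈{9}] only 9 remains possible at r5c7 ⇒ r5c7=9.
Step 30. [r9c3∈{1}] nothing but 1 survives at r9c3 ⇒ r9c3=1.
Step 31. [r6c2∈{4}] r6c2's peers cover all but 4 ⇒ r6c2=4.
Step 32. [r1c4∈{1}] r1c4 has the single candidate 1 ⇒ r1c4=1.
Step 33. [r7c6∈{7}] nothing but 7 survives at r7c6 ⇒ r7c6=7.
Step 34. [r2c4∈{9}] nothing but 9 survives at r2c4 ⇒ r2c4=9.
Step 35. [r9c7∈{8}] only 8 remains possible at r9c7 ⇒ r9c7=8.
Step 36. [r5c3∈{5}] r5c3 is down to just 5 ⇒ r5c3=5.
Step 37. [r7c3∈{6}] only 6 remains possible at r7c3, so r7c3=6.
Step 38. [r8c1∈{4}] r8c1 is down to just 4 ⇒ r8c1=4.
Step 39. [r9c9∈{5}] only 5 remains possible at r9c9. So r9c9=5.
Step 40. [r2c7∈{7}] r2c7's peers cover all but 7. So r2c7=7.
Step 41. [r3c3∈{7}] r3c3's peers cover all but 7 ⇒ r3c3=7.
Step 42. [r9c6∈{9}] r9c6's peers cover all but 9, so r9c6=9.
Step 43. [r8c9∈{2}] nothing but 2 survives at r8c9. So r8c9=2.
Step 44. [r4c9∈{7}] r4c9 has the single candidate 7 ⇒ r4c9=7.
Step 45. [r1c1∈{8}] nothing but 8 survives at r1c1 ⇒ r1c1=8.
Step 46. [r9c8∈{3}] r9c8 has the single candidate 3. So r9c8=3.
Step 47. [r5c6∈{1}] r5c6's peers cover all but 1. So r5c6=1.

Answer: 8 5 4 1 7 6 2 9 3 / 6 1 3 9 5 2 7 8 4 / 9 2 7 8 3 4 5 6 1 / 1 9 8 6 2 3 4 5 7 / 3 6 5 7 4 1 9 2 8 / 7 4 2 5 9 8 3 1 6 / 5 3 6 2 8 7 1 4 9 / 4 8 9 3 1 5 6 7 2 / 2 7 1 4 6 9 8 3 5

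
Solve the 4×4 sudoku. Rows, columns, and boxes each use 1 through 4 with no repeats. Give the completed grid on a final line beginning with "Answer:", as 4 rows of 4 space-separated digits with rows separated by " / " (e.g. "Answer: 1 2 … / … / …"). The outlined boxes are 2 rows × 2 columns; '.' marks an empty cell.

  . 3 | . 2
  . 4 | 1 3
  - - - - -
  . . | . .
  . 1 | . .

Step 1. [r4c4∈{4}] r4c4's peers cover all but 4 ⇒ r4c4=4.
Step 2. [r3c2∈{2}] r3c2 has the single candidate 2, so r3c2=2.
Step 3. [r3c3∈{3}] nothing but 3 survives at r3c3, so r3c3=3.
Step 4. [r2c1∈{2}] r2c1's peers cover all but 2. So r2c1=2.
Step 5. [r3c1∈{4}] only 4 remains possible at r3c1. So r3c1=4.
Step 6. [r3c4∈{1}] only 1 remains possible at r3c4 ⇒ r3c4=1.
Step 7. [r1c1∈{1}] only 1 remains possible at r1c1 ⇒ r1c1=1.
Step 8. [r1c3∈{4}] r1c3 is down to just 4 ⇒ r1c3=4.
Step 9. [r4c1∈{3}] r4c1 has the single candidate 3. So r4c1=3.
Step 10. [r4c3∈{2}] only 2 remains possible at r4c3. So r4c3=2.

Answer: 1 3 4 2 / 2 4 1 3 / 4 2 3 1 / 3 1 2 4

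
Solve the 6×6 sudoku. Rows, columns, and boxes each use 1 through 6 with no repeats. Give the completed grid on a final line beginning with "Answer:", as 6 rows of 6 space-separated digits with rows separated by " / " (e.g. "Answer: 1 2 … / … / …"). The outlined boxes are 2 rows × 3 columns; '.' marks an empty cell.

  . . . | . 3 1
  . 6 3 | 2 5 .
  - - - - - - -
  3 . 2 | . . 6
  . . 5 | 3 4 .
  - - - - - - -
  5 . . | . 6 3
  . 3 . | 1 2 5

Step 1. [r1c3∈{4}] only 4 remains possible at r1c3 ⇒ r1c3=4.
Step 2. [r4c2∈{1}] r4c2 is down to just 1 ⇒ r4c2=1.
Step 3. [r6c1∈{4,6}] row 6 places 4 nowhere but r6c1. So r6c1=4.
Step 4. [r1c1∈{2}] r1c1 is down to just 2 ⇒ r1c1=2.
Step 5. [r4c6∈{2}] only 2 remains possible at r4c6, so r4c6=2.
Step 6. [r3c2∈{4}] r3c2 is down to just 4. So r3c2=4.
Step 7. [r3c5∈{1}] r3c5's peers cover all but 1 ⇒ r3c5=1.
Step 8. [r5c4∈{4}] r5c4 has the single candidate 4. So r5c4=4.
Step 9. [r4c1∈{6}] nothing but 6 survives at r4c1, so r4c1=6.
Step 10. [r2c1∈{1}] r2c1 has the single candidate 1, so r2c1=1.
Step 11. [r6c3∈{6}] only 6 remains possible at r6c3, so r6c3=6.
Step 12. [r5c3∈{1}] r5c3 is down to just 1. So r5c3=1.
Step 13. [r5c2∈{2}] r5c2 is down to just 2 ⇒ r5c2=2.
Step 14. [r3c4∈{5}] r3c4 is down to just 5 ⇒ r3c4=5.
Step 15. [r1c4∈{6}] r1c4 has the single candidate 6, so r1c4=6.
Step 16. [r1c2∈{5}] r1c2 has the single candidate 5. So r1c2=5.
Step 17. [r2c6∈{4}] nothing but 4 survives at r2c6, so r2c6=4.

Answer: 2 5 4 6 3 1 / 1 6 3 2 5 4 / 3 4 2 5 1 6 / 6 1 5 3 4 2 / 5 2 1 4 6 3 / 4 3 6 1 2 5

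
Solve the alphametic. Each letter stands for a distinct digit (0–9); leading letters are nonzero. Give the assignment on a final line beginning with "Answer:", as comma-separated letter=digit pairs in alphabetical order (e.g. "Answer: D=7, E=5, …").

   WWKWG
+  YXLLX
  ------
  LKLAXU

Step 1. [L] adding two 5-digit numbers gives at most 5+1 digits, and here it does — L is that final carry and must be 1. So L=1.
Step 2. [col 1: G + X ≡ U (mod 10)] no forcing yet in column 1 (carry-in 0); G=2 is free and consistent — try it ⇒ G=2.
Step 3. [col 1: G + X ≡ U (mod 10)] several values work for X in column 1 (G + X ≡ U (mod 10), carry-in 0); try X=6, so X=6.
Step 4. [col 1: G + X ≡ U (mod 10)] column 1: given G=2, X=6, carry-in 0, and digits 1,2,6 already taken and all letters distinct, G+X≡U (mod 10) forces U=8 ⇒ U=8.
Step 5. [col 2: W + L ≡ X (mod 10)] column 2: given L=1, X=6, carry-in 0, and digits 1,2,6,8 already taken and all letters distinct, W+L≡X (mod 10) forces W=5. So W=5.
Step 6. [col 3: K + L ≡ A (mod 10)] no forcing yet in column 3 (carry-in 0); K=3 is free and consistent — try it, so K=3.
Step 7. [col 3: K + L ≡ A (mod 10)] from column 3 (K=3, L=1, carry-in 0, digits 1,2,3,5,6,8 already taken and all letters distinct): A must equal 4 ⇒ A=4.
Step 8. [col 5: W + Y ≡ K (mod 10)] from column 5 (W=5, K=3, carry-in 1, digits 1,2,3,4,5,6,8 already taken and all letters distinct): Y must equal 7. So Y=7.

Answer: A=4, G=2, K=3, L=1, U=8, W=5, X=6, Y=7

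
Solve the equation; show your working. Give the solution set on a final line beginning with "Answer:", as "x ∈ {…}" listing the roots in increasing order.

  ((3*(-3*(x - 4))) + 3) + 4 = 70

Step 1. [((3*(-3*(x - 4))) + 3) + 4 = 70] the outer +4 inverts by subtracting 4, so sub: (3*(-3*(x - 4))) + 3 = 66.
Step 2. [(3*(-3*(x - 4))) + 3 = 66] common factor 3 (LHS and 66) — divide through. So factor: (-3*(x - 4)) + 1 = 22.
Step 3. [(-3*(x - 4)) + 1 = 22] subtract 1: x sits inside (… + 1), so sub: -3*(x - 4) = 21.
Step 4. [-3*(x - 4) = 21] LHS = -3·(…); ÷-3 both sides, so div: x - 4 = -7.
Step 5. [x - 4 = -7] add 4: x sits inside (… - 4). So sub: x = -3.

Answer: x ∈ {-3}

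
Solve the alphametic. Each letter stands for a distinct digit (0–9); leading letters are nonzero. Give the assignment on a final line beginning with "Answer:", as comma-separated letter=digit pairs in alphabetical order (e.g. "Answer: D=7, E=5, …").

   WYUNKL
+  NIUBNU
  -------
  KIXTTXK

Step 1. [col 1: L + U ≡ K (mod 10)] column 1 (L + U ≡ K (mod 10), carry-in 0) doesn't pin K yet; pick K=1 and continue ⇒ K=1.
Step 2. [col 1: L + U ≡ K (mod 10)] no forcing yet in column 1 (carry-in 0); U=2 is free and consistent — try it ⇒ U=2.
Step 3. [col 1: L + U ≡ K (mod 10)] column 1: given U=2, K=1, carry-in 0, and digits 1,2 already taken and all letters distinct, L+U≡K (mod 10) forces L=9. So L=9.
Step 4. [col 2: K + N ≡ X (mod 10)] no forcing yet in column 2 (carry-in 1); N=8 is free and consistent — try it, so N=8.
Step 5. [col 2: K + N ≡ X (mod 10)] in column 2 we have K+N≡X with carry-in 1; given K=1, N=8 and digits 1,2,8,9 already taken and all letters distinct, that pins X to 0. So X=0.
Step 6. [col 3: N + B ≡ T (mod 10)] several values work for T in column 3 (N + B ≡ T (mod 10), carry-in 1); try T=5. So T=5.
Step 7. [col 3: N + B ≡ T (mod 10)] column 3 reads N+B+carry(1)=T with N=8, T=5; with digits 0,1,2,5,8,9 already taken and all letters distinct, the only value for B is 6, so B=6.
Step 8. [col 5: Y + I ≡ X (mod 10)] column 5 (Y + I ≡ X (mod 10), carry-in 0) doesn't pin Y yet; pick Y=7 and continue. So Y=7.
Step 9. [col 5: Y + I ≡ X (mod 10)] in column 5 we have Y+I≡X with carry-in 0; given Y=7, X=0 and digits 0,1,2,5,6,7,8,9 already taken and all letters distinct, that pins I to 3. So I=3.
Step 10. [col 6: W + N ≡ I (mod 10)] from column 6 (N=8, I=3, carry-in 1, digits 0,1,2,3,5,6,7,8,9 already taken and all letters distinct): W must equal 4. So W=4.

Answer: B=6, I=3, K=1, L=9, N=8, T=5, U=2, W=4, X=0, Y=7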